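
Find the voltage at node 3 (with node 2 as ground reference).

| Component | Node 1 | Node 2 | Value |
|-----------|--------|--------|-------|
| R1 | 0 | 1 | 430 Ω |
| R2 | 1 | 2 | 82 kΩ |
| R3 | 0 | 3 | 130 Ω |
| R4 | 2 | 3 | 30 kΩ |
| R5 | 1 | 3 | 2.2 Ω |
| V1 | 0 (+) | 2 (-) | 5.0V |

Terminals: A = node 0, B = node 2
Nodal analysis, taking node 2 as the 0 V reference.
Source V1 fixes V_0 = 5 V.
KCL at each unknown node (sum of currents leaving = 0; resistances in Ω):
  Node 1: (V_1 - 5)/430 + (V_1 - 0)/82000 + (V_1 - V_3)/2.2 = 0
  Node 3: (V_3 - 5)/130 + (V_3 - 0)/30000 + (V_3 - V_1)/2.2 = 0
Collecting terms (coefficients in siemens):
  0.4569·V_1 - 0.4545·V_3 = 0.01163
  0.4623·V_3 - 0.4545·V_1 = 0.03846
Determinant D = (0.4569)(0.4623) - (-0.4545)(-0.4545) = 0.004592
V_1 = [(0.01163)(0.4623) - (-0.4545)(0.03846)]/D = 4.977 V
V_3 = [(0.4569)(0.03846) - (0.01163)(-0.4545)]/D = 4.977 V
The requested potential is V_3 = 4.977 V.

Final answer: V_3 = 4.977 V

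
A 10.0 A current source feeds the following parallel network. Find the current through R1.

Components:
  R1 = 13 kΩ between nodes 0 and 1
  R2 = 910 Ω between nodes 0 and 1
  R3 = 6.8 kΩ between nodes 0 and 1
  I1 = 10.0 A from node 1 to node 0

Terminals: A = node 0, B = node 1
All resistors sit directly between nodes 0 and 1, so they are in parallel and share one voltage V; the full source current 10 A splits among them.
1/R_par = 1/13000 + 1/910 + 1/6800 = 0.001323 S  =>  R_par = 755.9 Ω
V = I × R_par = 10 × 755.9 = 7559 V
I_R1 = V/R1 = 7559/13000 = 0.5815 A

Final answer: 0.5815 A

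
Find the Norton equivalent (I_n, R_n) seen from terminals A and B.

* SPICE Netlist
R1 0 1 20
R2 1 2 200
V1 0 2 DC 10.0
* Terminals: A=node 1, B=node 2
Find the Thévenin equivalent first; then I_n = V_th/R_th and R_n = R_th.
Step 1 — V_th is the open-circuit voltage V_A - V_B (nothing connected across the terminals).
Nodal analysis, taking node 2 as the 0 V reference.
Source V1 fixes V_0 = 10 V.
KCL at each unknown node (sum of currents leaving = 0; resistances in Ω):
  Node 1: (V_1 - 10)/20 + (V_1 - 0)/200 = 0
Collecting terms: 0.055 × V_1 = 0.5  =>  V_1 = 9.091 V
V_th = V_1 - V_2 = 9.091 - 0 = 9.091 V
Step 2 — R_th: zero the source — replace V1 by a short circuit (node 2 merges into node 0) — and find the resistance seen between A (node 1) and B (node 0).
Reduce the network between node 1 (A) and node 0 (B) by series/parallel combination:
  Rp1 = R1 ‖ R2 (parallel, both between nodes 0 and 1) = 1/(1/20 + 1/200) = 18.18 Ω
R_th = 18.18 Ω
I_n = V_th/R_th = 9.091/18.18 = 0.5 A, and R_n = R_th = 18.18 Ω

Final answer: I_n = 0.5 A, R_n = 18.18 Ω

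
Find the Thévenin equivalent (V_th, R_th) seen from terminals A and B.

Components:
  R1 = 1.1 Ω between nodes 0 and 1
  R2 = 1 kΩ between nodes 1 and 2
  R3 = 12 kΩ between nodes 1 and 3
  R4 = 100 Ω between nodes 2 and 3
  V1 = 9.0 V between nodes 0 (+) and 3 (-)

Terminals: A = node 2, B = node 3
Step 1 — V_th is the open-circuit voltage V_A - V_B (nothing connected across the terminals).
Nodal analysis, taking node 3 as the 0 V reference.
Source V1 fixes V_0 = 9 V.
KCL at each unknown node (sum of currents leaving = 0; resistances in Ω):
  Node 1: (V_1 - 9)/1.1 + (V_1 - V_2)/1000 + (V_1 - 0)/12000 = 0
  Node 2: (V_2 - V_1)/1000 + (V_2 - 0)/100 = 0
Collecting terms (coefficients in siemens):
  0.9102·V_1 - 0.001·V_2 = 8.182
  0.011·V_2 - 0.001·V_1 = 0
Determinant D = (0.9102)(0.011) - (-0.001)(-0.001) = 0.01001
V_1 = [(8.182)(0.011) - (-0.001)(0)]/D = 8.99 V
V_2 = [(0.9102)(0) - (8.182)(-0.001)]/D = 0.8173 V
V_th = V_2 - V_3 = 0.8173 - 0 = 0.8173 V
Step 2 — R_th: zero the source — replace V1 by a short circuit (node 3 merges into node 0) — and find the resistance seen between A (node 2) and B (node 0).
Reduce the network between node 2 (A) and node 0 (B) by series/parallel combination:
  Rp1 = R1 ‖ R3 (parallel, both between nodes 0 and 1) = 1/(1/1.1 + 1/12000) = 1.1 Ω
  Rs1 = R2 + Rp1 (series, joined only at node 1) = 1000 + 1.1 = 1001 Ω
  Rp2 = R4 ‖ Rs1 (parallel, both between nodes 0 and 2) = 1/(1/100 + 1/1001) = 90.92 Ω
R_th = 90.92 Ω

Final answer: V_th = 0.8173 V, R_th = 90.92 Ω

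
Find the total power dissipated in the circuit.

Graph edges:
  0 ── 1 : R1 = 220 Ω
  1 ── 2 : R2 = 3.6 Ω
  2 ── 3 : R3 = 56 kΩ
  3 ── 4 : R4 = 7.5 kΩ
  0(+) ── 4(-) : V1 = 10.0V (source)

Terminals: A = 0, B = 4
Nodal analysis, taking node 4 as the 0 V reference.
Source V1 fixes V_0 = 10 V.
KCL at each unknown node (sum of currents leaving = 0; resistances in Ω):
  Node 1: (V_1 - 10)/220 + (V_1 - V_2)/3.6 = 0
  Node 2: (V_2 - V_1)/3.6 + (V_2 - V_3)/56000 = 0
  Node 3: (V_3 - V_2)/56000 + (V_3 - 0)/7500 = 0
Collecting terms (coefficients in siemens):
  0.2823·V_1 - 0.2778·V_2 = 0.04545
  0.2778·V_2 - 0.2778·V_1 - 0.00001786·V_3 = 0
  0.0001512·V_3 - 0.00001786·V_2 = 0
Solving these 3 simultaneous equations (Gaussian elimination) gives:
  V_1 = 9.965 V, V_2 = 9.965 V, V_3 = 1.177 V
Power in each resistor, P = (ΔV)²/R:
  P_R1 = (10 - 9.965)²/220 = 0.000005418 W
  P_R2 = (9.965 - 9.965)²/3.6 = 0.00000008865 W
  P_R3 = (9.965 - 1.177)²/56000 = 0.001379 W
  P_R4 = (1.177 - 0)²/7500 = 0.0001847 W
P_total = P_R1 + P_R2 + P_R3 + P_R4 = 0.001569 W

Final answer: 0.001569 W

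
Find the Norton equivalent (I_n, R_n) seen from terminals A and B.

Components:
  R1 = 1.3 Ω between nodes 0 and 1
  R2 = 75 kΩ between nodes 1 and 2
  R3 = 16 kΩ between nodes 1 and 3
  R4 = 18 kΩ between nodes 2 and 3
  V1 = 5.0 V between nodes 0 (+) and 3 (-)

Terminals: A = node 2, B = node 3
Find the Thévenin equivalent first; then I_n = V_th/R_th and R_n = R_th.
Step 1 — V_th is the open-circuit voltage V_A - V_B (nothing connected across the terminals).
Nodal analysis, taking node 3 as the 0 V reference.
Source V1 fixes V_0 = 5 V.
KCL at each unknown node (sum of currents leaving = 0; resistances in Ω):
  Node 1: (V_1 - 5)/1.3 + (V_1 - V_2)/75000 + (V_1 - 0)/16000 = 0
  Node 2: (V_2 - V_1)/75000 + (V_2 - 0)/18000 = 0
Collecting terms (coefficients in siemens):
  0.7693·V_1 - 0.00001333·V_2 = 3.846
  0.00006889·V_2 - 0.00001333·V_1 = 0
Determinant D = (0.7693)(0.00006889) - (-0.00001333)(-0.00001333) = 0.000053
V_1 = [(3.846)(0.00006889) - (-0.00001333)(0)]/D = 5 V
V_2 = [(0.7693)(0) - (3.846)(-0.00001333)]/D = 0.9676 V
V_th = V_2 - V_3 = 0.9676 - 0 = 0.9676 V
Step 2 — R_th: zero the source — replace V1 by a short circuit (node 3 merges into node 0) — and find the resistance seen between A (node 2) and B (node 0).
Reduce the network between node 2 (A) and node 0 (B) by series/parallel combination:
  Rp1 = R1 ‖ R3 (parallel, both between nodes 0 and 1) = 1/(1/1.3 + 1/16000) = 1.3 Ω
  Rs1 = R2 + Rp1 (series, joined only at node 1) = 75000 + 1.3 = 75000 Ω
  Rp2 = R4 ‖ Rs1 (parallel, both between nodes 0 and 2) = 1/(1/18000 + 1/75000) = 14520 Ω
R_th = 14.52 kΩ
I_n = V_th/R_th = 0.9676/14520 = 0.00006666 A, and R_n = R_th = 14.52 kΩ

Final answer: I_n = 6.666e-05 A, R_n = 14.52 kΩ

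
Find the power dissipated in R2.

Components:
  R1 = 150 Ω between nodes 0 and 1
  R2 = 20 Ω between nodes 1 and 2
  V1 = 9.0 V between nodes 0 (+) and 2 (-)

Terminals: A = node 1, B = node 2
Nodal analysis, taking node 2 as the 0 V reference.
Source V1 fixes V_0 = 9 V.
KCL at each unknown node (sum of currents leaving = 0; resistances in Ω):
  Node 1: (V_1 - 9)/150 + (V_1 - 0)/20 = 0
Collecting terms: 0.05667 × V_1 = 0.06  =>  V_1 = 1.059 V
I_R2 = (V_1 - V_2)/R2 = (1.059 - 0)/20 = 0.05294 A
P_R2 = I_R2² × R2 = (0.05294)² × 20 = 0.05606 W

Final answer: 0.05606 W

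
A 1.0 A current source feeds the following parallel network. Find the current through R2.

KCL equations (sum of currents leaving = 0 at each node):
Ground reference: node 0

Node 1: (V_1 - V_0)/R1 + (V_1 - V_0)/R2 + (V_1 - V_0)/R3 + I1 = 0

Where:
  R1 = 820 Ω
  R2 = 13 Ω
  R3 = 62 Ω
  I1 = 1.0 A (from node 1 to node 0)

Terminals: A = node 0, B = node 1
All resistors sit directly between nodes 0 and 1, so they are in parallel and share one voltage V; the full source current 1 A splits among them.
1/R_par = 1/820 + 1/13 + 1/62 = 0.09427 S  =>  R_par = 10.61 Ω
V = I × R_par = 1 × 10.61 = 10.61 V
I_R2 = V/R2 = 10.61/13 = 0.816 A

Final answer: 0.816 A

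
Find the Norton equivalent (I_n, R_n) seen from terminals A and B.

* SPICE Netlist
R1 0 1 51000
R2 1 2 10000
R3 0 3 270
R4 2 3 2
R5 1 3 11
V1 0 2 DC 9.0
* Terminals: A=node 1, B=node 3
Find the Thévenin equivalent first; then I_n = V_th/R_th and R_n = R_th.
Step 1 — V_th is the open-circuit voltage V_A - V_B (nothing connected across the terminals).
Nodal analysis, taking node 2 as the 0 V reference.
Source V1 fixes V_0 = 9 V.
KCL at each unknown node (sum of currents leaving = 0; resistances in Ω):
  Node 1: (V_1 - 9)/51000 + (V_1 - 0)/10000 + (V_1 - V_3)/11 = 0
  Node 3: (V_3 - 9)/270 + (V_3 - 0)/2 + (V_3 - V_1)/11 = 0
Collecting terms (coefficients in siemens):
  0.09103·V_1 - 0.09091·V_3 = 0.0001765
  0.5946·V_3 - 0.09091·V_1 = 0.03333
Determinant D = (0.09103)(0.5946) - (-0.09091)(-0.09091) = 0.04586
V_1 = [(0.0001765)(0.5946) - (-0.09091)(0.03333)]/D = 0.06836 V
V_3 = [(0.09103)(0.03333) - (0.0001765)(-0.09091)]/D = 0.06651 V
V_th = V_1 - V_3 = 0.06836 - 0.06651 = 0.001851 V
Step 2 — R_th: zero the source — replace V1 by a short circuit (node 2 merges into node 0) — and find the resistance seen between A (node 1) and B (node 3).
Reduce the network between node 1 (A) and node 3 (B) by series/parallel combination:
  Rp1 = R1 ‖ R2 (parallel, both between nodes 0 and 1) = 1/(1/51000 + 1/10000) = 8361 Ω
  Rp2 = R3 ‖ R4 (parallel, both between nodes 0 and 3) = 1/(1/270 + 1/2) = 1.985 Ω
  Rs1 = Rp1 + Rp2 (series, joined only at node 0) = 8361 + 1.985 = 8363 Ω
  Rp3 = R5 ‖ Rs1 (parallel, both between nodes 1 and 3) = 1/(1/11 + 1/8363) = 10.99 Ω
R_th = 10.99 Ω
I_n = V_th/R_th = 0.001851/10.99 = 0.0001685 A, and R_n = R_th = 10.99 Ω

Final answer: I_n = 0.0001685 A, R_n = 10.99 Ω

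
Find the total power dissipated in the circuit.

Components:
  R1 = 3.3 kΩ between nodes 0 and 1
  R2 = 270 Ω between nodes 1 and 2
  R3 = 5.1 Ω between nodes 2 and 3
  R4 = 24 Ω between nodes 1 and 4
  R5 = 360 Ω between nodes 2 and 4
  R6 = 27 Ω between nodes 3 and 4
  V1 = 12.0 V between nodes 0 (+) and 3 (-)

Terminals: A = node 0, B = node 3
Nodal analysis, taking node 3 as the 0 V reference.
Source V1 fixes V_0 = 12 V.
KCL at each unknown node (sum of currents leaving = 0; resistances in Ω):
  Node 1: (V_1 - 12)/3300 + (V_1 - V_2)/270 + (V_1 - V_4)/24 = 0
  Node 2: (V_2 - V_1)/270 + (V_2 - 0)/5.1 + (V_2 - V_4)/360 = 0
  Node 4: (V_4 - V_1)/24 + (V_4 - V_2)/360 + (V_4 - 0)/27 = 0
Collecting terms (coefficients in siemens):
  0.04567·V_1 - 0.003704·V_2 - 0.04167·V_4 = 0.003636
  0.2026·V_2 - 0.003704·V_1 - 0.002778·V_4 = 0
  0.08148·V_4 - 0.04167·V_1 - 0.002778·V_2 = 0
Solving these 3 simultaneous equations (Gaussian elimination) gives:
  V_1 = 0.15 V, V_2 = 0.003797 V, V_4 = 0.07685 V
Power in each resistor, P = (ΔV)²/R:
  P_R1 = (12 - 0.15)²/3300 = 0.04255 W
  P_R2 = (0.15 - 0.003797)²/270 = 0.0000792 W
  P_R3 = (0.003797 - 0)²/5.1 = 0.000002827 W
  P_R4 = (0.15 - 0.07685)²/24 = 0.0002232 W
  P_R5 = (0.003797 - 0.07685)²/360 = 0.00001482 W
  P_R6 = (0 - 0.07685)²/27 = 0.0002187 W
P_total = P_R1 + P_R2 + P_R3 + P_R4 + P_R5 + P_R6 = 0.04309 W

Final answer: 0.04309 W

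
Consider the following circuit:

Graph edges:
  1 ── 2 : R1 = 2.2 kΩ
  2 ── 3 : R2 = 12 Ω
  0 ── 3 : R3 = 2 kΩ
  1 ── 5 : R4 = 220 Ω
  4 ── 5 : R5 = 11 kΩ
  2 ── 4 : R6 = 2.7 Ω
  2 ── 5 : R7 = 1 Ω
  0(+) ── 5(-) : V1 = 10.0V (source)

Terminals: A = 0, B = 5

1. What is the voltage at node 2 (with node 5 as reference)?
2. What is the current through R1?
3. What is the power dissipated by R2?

Nodal analysis, taking node 5 as the 0 V reference.
Source V1 fixes V_0 = 10 V.
KCL at each unknown node (sum of currents leaving = 0; resistances in Ω):
  Node 1: (V_1 - V_2)/2200 + (V_1 - 0)/220 = 0
  Node 2: (V_2 - V_1)/2200 + (V_2 - V_3)/12 + (V_2 - V_4)/2.7 + (V_2 - 0)/1 = 0
  Node 3: (V_3 - V_2)/12 + (V_3 - 10)/2000 = 0
  Node 4: (V_4 - 0)/11000 + (V_4 - V_2)/2.7 = 0
Collecting terms (coefficients in siemens):
  0.005·V_1 - 0.0004545·V_2 = 0
  1.454·V_2 - 0.0004545·V_1 - 0.08333·V_3 - 0.3704·V_4 = 0
  0.08383·V_3 - 0.08333·V_2 = 0.005
  0.3705·V_4 - 0.3704·V_2 = 0
Solving these 4 simultaneous equations (Gaussian elimination) gives:
  V_1 = 0.0004514 V, V_2 = 0.004965 V, V_3 = 0.06458 V, V_4 = 0.004964 V
Part 1:
  Read off the nodal solution: V_2 = 0.004965 V
Part 2:
  I_R1 = (V_1 - V_2)/R1 = (0.0004514 - 0.004965)/2200 = -0.000002052 A
  Magnitude: I_R1 = 0.000002052 A
Part 3:
  I_R2 = (V_2 - V_3)/R2 = (0.004965 - 0.06458)/12 = -0.004968 A
  P_R2 = I_R2² × R2 = (-0.004968)² × 12 = 0.0002961 W

Final answers:
1. V_2 = 0.004965 V
2. I_R1 = 2.052e-06 A
3. P_R2 = 0.0002961 W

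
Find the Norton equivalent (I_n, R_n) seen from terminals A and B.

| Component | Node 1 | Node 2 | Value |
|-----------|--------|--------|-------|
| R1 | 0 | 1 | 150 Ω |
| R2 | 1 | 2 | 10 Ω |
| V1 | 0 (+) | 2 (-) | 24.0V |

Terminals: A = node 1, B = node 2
Find the Thévenin equivalent first; then I_n = V_th/R_th and R_n = R_th.
Step 1 — V_th is the open-circuit voltage V_A - V_B (nothing connected across the terminals).
Nodal analysis, taking node 2 as the 0 V reference.
Source V1 fixes V_0 = 24 V.
KCL at each unknown node (sum of currents leaving = 0; resistances in Ω):
  Node 1: (V_1 - 24)/150 + (V_1 - 0)/10 = 0
Collecting terms: 0.1067 × V_1 = 0.16  =>  V_1 = 1.5 V
V_th = V_1 - V_2 = 1.5 - 0 = 1.5 V
Step 2 — R_th: zero the source — replace V1 by a short circuit (node 2 merges into node 0) — and find the resistance seen between A (node 1) and B (node 0).
Reduce the network between node 1 (A) and node 0 (B) by series/parallel combination:
  Rp1 = R1 ‖ R2 (parallel, both between nodes 0 and 1) = 1/(1/150 + 1/10) = 9.375 Ω
R_th = 9.375 Ω
I_n = V_th/R_th = 1.5/9.375 = 0.16 A, and R_n = R_th = 9.375 Ω

Final answer: I_n = 0.16 A, R_n = 9.375 Ω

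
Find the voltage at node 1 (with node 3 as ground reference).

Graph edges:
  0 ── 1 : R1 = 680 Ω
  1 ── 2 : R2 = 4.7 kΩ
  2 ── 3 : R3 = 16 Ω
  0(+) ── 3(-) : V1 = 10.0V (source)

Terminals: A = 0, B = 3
Nodal analysis, taking node 3 as the 0 V reference.
Source V1 fixes V_0 = 10 V.
KCL at each unknown node (sum of currents leaving = 0; resistances in Ω):
  Node 1: (V_1 - 10)/680 + (V_1 - V_2)/4700 = 0
  Node 2: (V_2 - V_1)/4700 + (V_2 - 0)/16 = 0
Collecting terms (coefficients in siemens):
  0.001683·V_1 - 0.0002128·V_2 = 0.01471
  0.06271·V_2 - 0.0002128·V_1 = 0
Determinant D = (0.001683)(0.06271) - (-0.0002128)(-0.0002128) = 0.0001055
V_1 = [(0.01471)(0.06271) - (-0.0002128)(0)]/D = 8.74 V
V_2 = [(0.001683)(0) - (0.01471)(-0.0002128)]/D = 0.02965 V
The requested potential is V_1 = 8.74 V.

Final answer: V_1 = 8.74 V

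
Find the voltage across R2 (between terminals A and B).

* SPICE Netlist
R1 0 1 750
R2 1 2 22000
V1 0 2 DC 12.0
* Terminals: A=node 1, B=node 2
R1 and R2 are in series across V1 (node 0 → node 1 → node 2), and the output A–B is taken across R2, so this is a voltage divider.
Series current: I = V1/(R1 + R2) = 12/(750 + 22000) = 12/22750 = 0.0005275 A
V_R2 = I × R2 = V1 × R2/(R1 + R2) = 12 × 22000/22750 = 11.6 V

Final answer: 11.6 V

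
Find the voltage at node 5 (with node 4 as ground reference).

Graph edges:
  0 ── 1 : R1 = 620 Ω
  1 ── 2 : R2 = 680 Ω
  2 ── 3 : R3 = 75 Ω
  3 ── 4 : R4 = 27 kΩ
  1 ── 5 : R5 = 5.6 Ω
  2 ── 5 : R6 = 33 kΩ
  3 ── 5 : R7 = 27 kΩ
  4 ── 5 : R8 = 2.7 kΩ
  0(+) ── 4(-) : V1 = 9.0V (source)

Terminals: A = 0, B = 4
Nodal analysis, taking node 4 as the 0 V reference.
Source V1 fixes V_0 = 9 V.
KCL at each unknown node (sum of currents leaving = 0; resistances in Ω):
  Node 1: (V_1 - 9)/620 + (V_1 - V_2)/680 + (V_1 - V_5)/5.6 = 0
  Node 2: (V_2 - V_1)/680 + (V_2 - V_3)/75 + (V_2 - V_5)/33000 = 0
  Node 3: (V_3 - V_2)/75 + (V_3 - 0)/27000 + (V_3 - V_5)/27000 = 0
  Node 5: (V_5 - V_1)/5.6 + (V_5 - V_2)/33000 + (V_5 - V_3)/27000 + (V_5 - 0)/2700 = 0
Collecting terms (coefficients in siemens):
  0.1817·V_1 - 0.001471·V_2 - 0.1786·V_5 = 0.01452
  0.01483·V_2 - 0.001471·V_1 - 0.01333·V_3 - 0.0000303·V_5 = 0
  0.01341·V_3 - 0.01333·V_2 - 0.00003704·V_5 = 0
  0.179·V_5 - 0.1786·V_1 - 0.0000303·V_2 - 0.00003704·V_3 = 0
Solving these 4 simultaneous equations (Gaussian elimination) gives:
  V_1 = 7.191 V, V_2 = 7.022 V, V_3 = 7.003 V, V_5 = 7.176 V
The requested potential is V_5 = 7.176 V.

Final answer: V_5 = 7.176 V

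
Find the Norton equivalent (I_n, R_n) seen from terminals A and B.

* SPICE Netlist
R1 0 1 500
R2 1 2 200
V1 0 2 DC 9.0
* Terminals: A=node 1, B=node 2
Find the Thévenin equivalent first; then I_n = V_th/R_th and R_n = R_th.
Step 1 — V_th is the open-circuit voltage V_A - V_B (nothing connected across the terminals).
Nodal analysis, taking node 2 as the 0 V reference.
Source V1 fixes V_0 = 9 V.
KCL at each unknown node (sum of currents leaving = 0; resistances in Ω):
  Node 1: (V_1 - 9)/500 + (V_1 - 0)/200 = 0
Collecting terms: 0.007 × V_1 = 0.018  =>  V_1 = 2.571 V
V_th = V_1 - V_2 = 2.571 - 0 = 2.571 V
Step 2 — R_th: zero the source — replace V1 by a short circuit (node 2 merges into node 0) — and find the resistance seen between A (node 1) and B (node 0).
Reduce the network between node 1 (A) and node 0 (B) by series/parallel combination:
  Rp1 = R1 ‖ R2 (parallel, both between nodes 0 and 1) = 1/(1/500 + 1/200) = 142.9 Ω
R_th = 142.9 Ω
I_n = V_th/R_th = 2.571/142.9 = 0.018 A, and R_n = R_th = 142.9 Ω

Final answer: I_n = 0.018 A, R_n = 142.9 Ω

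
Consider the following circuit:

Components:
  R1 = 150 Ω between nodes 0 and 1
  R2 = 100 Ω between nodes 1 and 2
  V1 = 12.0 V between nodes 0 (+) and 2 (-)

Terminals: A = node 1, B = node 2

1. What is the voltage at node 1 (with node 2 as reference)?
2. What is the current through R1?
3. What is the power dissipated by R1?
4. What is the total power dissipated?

Nodal analysis, taking node 2 as the 0 V reference.
Source V1 fixes V_0 = 12 V.
KCL at each unknown node (sum of currents leaving = 0; resistances in Ω):
  Node 1: (V_1 - 12)/150 + (V_1 - 0)/100 = 0
Collecting terms: 0.01667 × V_1 = 0.08  =>  V_1 = 4.8 V
Part 1:
  Read off the nodal solution: V_1 = 4.8 V
Part 2:
  I_R1 = (V_0 - V_1)/R1 = (12 - 4.8)/150 = 0.048 A
  Magnitude: I_R1 = 0.048 A
Part 3:
  I_R1 = (V_0 - V_1)/R1 = (12 - 4.8)/150 = 0.048 A
  P_R1 = I_R1² × R1 = (0.048)² × 150 = 0.3456 W
Part 4:
  Power in each resistor, P = (ΔV)²/R:
    P_R1 = (12 - 4.8)²/150 = 0.3456 W
    P_R2 = (4.8 - 0)²/100 = 0.2304 W
  P_total = P_R1 + P_R2 = 0.576 W

Final answers:
1. V_1 = 4.8 V
2. I_R1 = 0.048 A
3. P_R1 = 0.3456 W
4. P_total = 0.576 W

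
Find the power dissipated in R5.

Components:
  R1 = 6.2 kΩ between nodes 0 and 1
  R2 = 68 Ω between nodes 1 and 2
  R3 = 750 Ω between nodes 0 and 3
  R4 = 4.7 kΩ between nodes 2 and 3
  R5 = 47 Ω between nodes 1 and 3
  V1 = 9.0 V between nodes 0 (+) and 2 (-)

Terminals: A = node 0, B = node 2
Nodal analysis, taking node 2 as the 0 V reference.
Source V1 fixes V_0 = 9 V.
KCL at each unknown node (sum of currents leaving = 0; resistances in Ω):
  Node 1: (V_1 - 9)/6200 + (V_1 - 0)/68 + (V_1 - V_3)/47 = 0
  Node 3: (V_3 - 9)/750 + (V_3 - 0)/4700 + (V_3 - V_1)/47 = 0
Collecting terms (coefficients in siemens):
  0.03614·V_1 - 0.02128·V_3 = 0.001452
  0.02282·V_3 - 0.02128·V_1 = 0.012
Determinant D = (0.03614)(0.02282) - (-0.02128)(-0.02128) = 0.0003722
V_1 = [(0.001452)(0.02282) - (-0.02128)(0.012)]/D = 0.775 V
V_3 = [(0.03614)(0.012) - (0.001452)(-0.02128)]/D = 1.248 V
I_R5 = (V_1 - V_3)/R5 = (0.775 - 1.248)/47 = -0.01007 A
P_R5 = I_R5² × R5 = (-0.01007)² × 47 = 0.004766 W

Final answer: 0.004766 W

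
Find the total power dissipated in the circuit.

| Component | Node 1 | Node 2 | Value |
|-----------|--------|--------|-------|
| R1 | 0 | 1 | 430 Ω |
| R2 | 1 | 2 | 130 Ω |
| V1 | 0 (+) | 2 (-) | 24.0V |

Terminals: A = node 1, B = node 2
Nodal analysis, taking node 2 as the 0 V reference.
Source V1 fixes V_0 = 24 V.
KCL at each unknown node (sum of currents leaving = 0; resistances in Ω):
  Node 1: (V_1 - 24)/430 + (V_1 - 0)/130 = 0
Collecting terms: 0.01002 × V_1 = 0.05581  =>  V_1 = 5.571 V
Power in each resistor, P = (ΔV)²/R:
  P_R1 = (24 - 5.571)²/430 = 0.7898 W
  P_R2 = (5.571 - 0)²/130 = 0.2388 W
P_total = P_R1 + P_R2 = 1.029 W

Final answer: 1.029 W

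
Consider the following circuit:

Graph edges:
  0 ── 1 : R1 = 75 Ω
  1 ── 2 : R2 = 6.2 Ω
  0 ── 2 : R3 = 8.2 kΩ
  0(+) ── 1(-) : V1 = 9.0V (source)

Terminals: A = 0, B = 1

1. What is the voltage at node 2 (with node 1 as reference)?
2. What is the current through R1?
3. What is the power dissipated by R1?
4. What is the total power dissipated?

Nodal analysis, taking node 1 as the 0 V reference.
Source V1 fixes V_0 = 9 V.
KCL at each unknown node (sum of currents leaving = 0; resistances in Ω):
  Node 2: (V_2 - 0)/6.2 + (V_2 - 9)/8200 = 0
Collecting terms: 0.1614 × V_2 = 0.001098  =>  V_2 = 0.0068 V
Part 1:
  Read off the nodal solution: V_2 = 0.0068 V
Part 2:
  I_R1 = (V_0 - V_1)/R1 = (9 - 0)/75 = 0.12 A
  Magnitude: I_R1 = 0.12 A
Part 3:
  I_R1 = (V_0 - V_1)/R1 = (9 - 0)/75 = 0.12 A
  P_R1 = I_R1² × R1 = (0.12)² × 75 = 1.08 W
Part 4:
  Power in each resistor, P = (ΔV)²/R:
    P_R1 = (9 - 0)²/75 = 1.08 W
    P_R2 = (0 - 0.0068)²/6.2 = 0.000007457 W
    P_R3 = (9 - 0.0068)²/8200 = 0.009863 W
  P_total = P_R1 + P_R2 + P_R3 = 1.09 W

Final answers:
1. V_2 = 0.0068 V
2. I_R1 = 0.12 A
3. P_R1 = 1.08 W
4. P_total = 1.09 W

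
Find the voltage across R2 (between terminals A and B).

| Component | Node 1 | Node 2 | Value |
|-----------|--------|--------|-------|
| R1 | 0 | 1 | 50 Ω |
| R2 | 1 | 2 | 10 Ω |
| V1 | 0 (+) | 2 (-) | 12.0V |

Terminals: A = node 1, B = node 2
R1 and R2 are in series across V1 (node 0 → node 1 → node 2), and the output A–B is taken across R2, so this is a voltage divider.
Series current: I = V1/(R1 + R2) = 12/(50 + 10) = 12/60 = 0.2 A
V_R2 = I × R2 = V1 × R2/(R1 + R2) = 12 × 10/60 = 2 V

Final answer: 2 V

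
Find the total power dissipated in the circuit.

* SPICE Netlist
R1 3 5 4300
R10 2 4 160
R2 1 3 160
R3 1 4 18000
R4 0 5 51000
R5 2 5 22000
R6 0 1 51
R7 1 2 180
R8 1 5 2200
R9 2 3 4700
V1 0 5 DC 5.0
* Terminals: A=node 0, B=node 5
Nodal analysis, taking node 5 as the 0 V reference.
Source V1 fixes V_0 = 5 V.
KCL at each unknown node (sum of currents leaving = 0; resistances in Ω):
  Node 1: (V_1 - V_3)/160 + (V_1 - V_4)/18000 + (V_1 - 5)/51 + (V_1 - V_2)/180 + (V_1 - 0)/2200 = 0
  Node 2: (V_2 - 0)/22000 + (V_2 - V_1)/180 + (V_2 - V_3)/4700 + (V_2 - V_4)/160 = 0
  Node 3: (V_3 - 0)/4300 + (V_3 - V_1)/160 + (V_3 - V_2)/4700 = 0
  Node 4: (V_4 - V_1)/18000 + (V_4 - V_2)/160 = 0
Collecting terms (coefficients in siemens):
  0.03192·V_1 - 0.005556·V_2 - 0.00625·V_3 - 0.00005556·V_4 = 0.09804
  0.01206·V_2 - 0.005556·V_1 - 0.0002128·V_3 - 0.00625·V_4 = 0
  0.006695·V_3 - 0.00625·V_1 - 0.0002128·V_2 = 0
  0.006306·V_4 - 0.00005556·V_1 - 0.00625·V_2 = 0
Solving these 4 simultaneous equations (Gaussian elimination) gives:
  V_1 = 4.822 V, V_2 = 4.778 V, V_3 = 4.653 V, V_4 = 4.779 V
Power in each resistor, P = (ΔV)²/R:
  P_R1 = (4.653 - 0)²/4300 = 0.005035 W
  P_R2 = (4.822 - 4.653)²/160 = 0.0001782 W
  P_R3 = (4.822 - 4.779)²/18000 = 0.0000001031 W
  P_R4 = (5 - 0)²/51000 = 0.0004902 W
  P_R5 = (4.778 - 0)²/22000 = 0.001038 W
  P_R6 = (5 - 4.822)²/51 = 0.0006216 W
  P_R7 = (4.822 - 4.778)²/180 = 0.0000105 W
  P_R8 = (4.822 - 0)²/2200 = 0.01057 W
  P_R9 = (4.778 - 4.653)²/4700 = 0.000003346 W
  P_R10 = (4.778 - 4.779)²/160 = 0.0000000009167 W
P_total = P_R1 + P_R2 + P_R3 + P_R4 + P_R5 + P_R6 + P_R7 + P_R8 + P_R9 + P_R10 = 0.01795 W

Final answer: 0.01795 W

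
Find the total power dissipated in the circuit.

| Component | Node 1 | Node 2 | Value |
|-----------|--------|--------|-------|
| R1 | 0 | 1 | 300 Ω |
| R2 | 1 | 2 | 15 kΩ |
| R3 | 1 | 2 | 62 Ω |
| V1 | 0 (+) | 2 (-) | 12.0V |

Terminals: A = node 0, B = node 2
Nodal analysis, taking node 2 as the 0 V reference.
Source V1 fixes V_0 = 12 V.
KCL at each unknown node (sum of currents leaving = 0; resistances in Ω):
  Node 1: (V_1 - 12)/300 + (V_1 - 0)/15000 + (V_1 - 0)/62 = 0
Collecting terms: 0.01953 × V_1 = 0.04  =>  V_1 = 2.048 V
Power in each resistor, P = (ΔV)²/R:
  P_R1 = (12 - 2.048)²/300 = 0.3301 W
  P_R2 = (2.048 - 0)²/15000 = 0.0002797 W
  P_R3 = (2.048 - 0)²/62 = 0.06767 W
P_total = P_R1 + P_R2 + P_R3 = 0.3981 W

Final answer: 0.3981 W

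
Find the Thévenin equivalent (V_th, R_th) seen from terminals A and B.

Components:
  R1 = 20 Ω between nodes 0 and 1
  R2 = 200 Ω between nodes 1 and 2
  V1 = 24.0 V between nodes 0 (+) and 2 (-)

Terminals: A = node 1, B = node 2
Step 1 — V_th is the open-circuit voltage V_A - V_B (nothing connected across the terminals).
Nodal analysis, taking node 2 as the 0 V reference.
Source V1 fixes V_0 = 24 V.
KCL at each unknown node (sum of currents leaving = 0; resistances in Ω):
  Node 1: (V_1 - 24)/20 + (V_1 - 0)/200 = 0
Collecting terms: 0.055 × V_1 = 1.2  =>  V_1 = 21.82 V
V_th = V_1 - V_2 = 21.82 - 0 = 21.82 V
Step 2 — R_th: zero the source — replace V1 by a short circuit (node 2 merges into node 0) — and find the resistance seen between A (node 1) and B (node 0).
Reduce the network between node 1 (A) and node 0 (B) by series/parallel combination:
  Rp1 = R1 ‖ R2 (parallel, both between nodes 0 and 1) = 1/(1/20 + 1/200) = 18.18 Ω
R_th = 18.18 Ω

Final answer: V_th = 21.82 V, R_th = 18.18 Ω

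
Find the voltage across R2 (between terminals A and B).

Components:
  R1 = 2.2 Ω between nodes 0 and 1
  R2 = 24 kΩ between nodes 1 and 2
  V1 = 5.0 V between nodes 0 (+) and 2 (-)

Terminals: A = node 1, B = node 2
R1 and R2 are in series across V1 (node 0 → node 1 → node 2), and the output A–B is taken across R2, so this is a voltage divider.
Series current: I = V1/(R1 + R2) = 5/(2.2 + 24000) = 5/24000 = 0.0002083 A
V_R2 = I × R2 = V1 × R2/(R1 + R2) = 5 × 24000/24000 = 5 V

Final answer: 5 V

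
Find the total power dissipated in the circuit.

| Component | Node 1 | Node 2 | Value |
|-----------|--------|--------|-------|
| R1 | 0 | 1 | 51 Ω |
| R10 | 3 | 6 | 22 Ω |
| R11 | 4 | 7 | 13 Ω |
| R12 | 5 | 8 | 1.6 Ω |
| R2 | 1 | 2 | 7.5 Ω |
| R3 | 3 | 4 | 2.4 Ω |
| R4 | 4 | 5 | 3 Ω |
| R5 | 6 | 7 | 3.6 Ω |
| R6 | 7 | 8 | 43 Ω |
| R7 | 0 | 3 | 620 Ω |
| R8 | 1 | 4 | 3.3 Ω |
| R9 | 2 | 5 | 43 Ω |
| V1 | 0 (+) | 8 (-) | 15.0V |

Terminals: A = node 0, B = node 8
Nodal analysis, taking node 8 as the 0 V reference.
Source V1 fixes V_0 = 15 V.
KCL at each unknown node (sum of currents leaving = 0; resistances in Ω):
  Node 1: (V_1 - 15)/51 + (V_1 - V_2)/7.5 + (V_1 - V_4)/3.3 = 0
  Node 2: (V_2 - V_1)/7.5 + (V_2 - V_5)/43 = 0
  Node 3: (V_3 - V_4)/2.4 + (V_3 - 15)/620 + (V_3 - V_6)/22 = 0
  Node 4: (V_4 - V_3)/2.4 + (V_4 - V_5)/3 + (V_4 - V_1)/3.3 + (V_4 - V_7)/13 = 0
  Node 5: (V_5 - V_4)/3 + (V_5 - V_2)/43 + (V_5 - 0)/1.6 = 0
  Node 6: (V_6 - V_7)/3.6 + (V_6 - V_3)/22 = 0
  Node 7: (V_7 - V_6)/3.6 + (V_7 - 0)/43 + (V_7 - V_4)/13 = 0
Collecting terms (coefficients in siemens):
  0.456·V_1 - 0.1333·V_2 - 0.303·V_4 = 0.2941
  0.1566·V_2 - 0.1333·V_1 - 0.02326·V_5 = 0
  0.4637·V_3 - 0.4167·V_4 - 0.04545·V_6 = 0.02419
  1.13·V_4 - 0.303·V_1 - 0.4167·V_3 - 0.3333·V_5 - 0.07692·V_7 = 0
  0.9816·V_5 - 0.02326·V_2 - 0.3333·V_4 = 0
  0.3232·V_6 - 0.04545·V_3 - 0.2778·V_7 = 0
  0.378·V_7 - 0.07692·V_4 - 0.2778·V_6 = 0
Solving these 7 simultaneous equations (Gaussian elimination) gives:
  V_1 = 1.859 V, V_2 = 1.644 V, V_3 = 1.137 V, V_4 = 1.103 V
  V_5 = 0.4135 V, V_6 = 0.9577 V, V_7 = 0.9283 V
Power in each resistor, P = (ΔV)²/R:
  P_R1 = (15 - 1.859)²/51 = 3.386 W
  P_R2 = (1.859 - 1.644)²/7.5 = 0.006143 W
  P_R3 = (1.137 - 1.103)²/2.4 = 0.0004843 W
  P_R4 = (1.103 - 0.4135)²/3 = 0.1585 W
  P_R5 = (0.9577 - 0.9283)²/3.6 = 0.0002394 W
  P_R6 = (0.9283 - 0)²/43 = 0.02004 W
  P_R7 = (15 - 1.137)²/620 = 0.31 W
  P_R8 = (1.859 - 1.103)²/3.3 = 0.1731 W
  P_R9 = (1.644 - 0.4135)²/43 = 0.03522 W
  P_R10 = (1.137 - 0.9577)²/22 = 0.001463 W
  P_R11 = (1.103 - 0.9283)²/13 = 0.002346 W
  P_R12 = (0.4135 - 0)²/1.6 = 0.1069 W
P_total = P_R1 + P_R2 + P_R3 + P_R4 + P_R5 + P_R6 + P_R7 + P_R8 + P_R9 + P_R10 + P_R11 + P_R12 = 4.2 W

Final answer: 4.2 W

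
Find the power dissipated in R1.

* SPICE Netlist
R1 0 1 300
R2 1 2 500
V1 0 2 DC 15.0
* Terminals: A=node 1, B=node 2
Nodal analysis, taking node 2 as the 0 V reference.
Source V1 fixes V_0 = 15 V.
KCL at each unknown node (sum of currents leaving = 0; resistances in Ω):
  Node 1: (V_1 - 15)/300 + (V_1 - 0)/500 = 0
Collecting terms: 0.005333 × V_1 = 0.05  =>  V_1 = 9.375 V
I_R1 = (V_0 - V_1)/R1 = (15 - 9.375)/300 = 0.01875 A
P_R1 = I_R1² × R1 = (0.01875)² × 300 = 0.1055 W

Final answer: 0.1055 W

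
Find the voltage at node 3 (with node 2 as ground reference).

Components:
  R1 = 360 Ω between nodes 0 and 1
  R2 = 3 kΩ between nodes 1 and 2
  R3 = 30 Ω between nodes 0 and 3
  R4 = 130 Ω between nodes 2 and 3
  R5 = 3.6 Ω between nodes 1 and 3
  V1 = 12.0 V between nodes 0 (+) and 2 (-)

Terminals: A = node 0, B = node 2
Nodal analysis, taking node 2 as the 0 V reference.
Source V1 fixes V_0 = 12 V.
KCL at each unknown node (sum of currents leaving = 0; resistances in Ω):
  Node 1: (V_1 - 12)/360 + (V_1 - 0)/3000 + (V_1 - V_3)/3.6 = 0
  Node 3: (V_3 - 12)/30 + (V_3 - 0)/130 + (V_3 - V_1)/3.6 = 0
Collecting terms (coefficients in siemens):
  0.2809·V_1 - 0.2778·V_3 = 0.03333
  0.3188·V_3 - 0.2778·V_1 = 0.4
Determinant D = (0.2809)(0.3188) - (-0.2778)(-0.2778) = 0.01239
V_1 = [(0.03333)(0.3188) - (-0.2778)(0.4)]/D = 9.827 V
V_3 = [(0.2809)(0.4) - (0.03333)(-0.2778)]/D = 9.817 V
The requested potential is V_3 = 9.817 V.

Final answer: V_3 = 9.817 V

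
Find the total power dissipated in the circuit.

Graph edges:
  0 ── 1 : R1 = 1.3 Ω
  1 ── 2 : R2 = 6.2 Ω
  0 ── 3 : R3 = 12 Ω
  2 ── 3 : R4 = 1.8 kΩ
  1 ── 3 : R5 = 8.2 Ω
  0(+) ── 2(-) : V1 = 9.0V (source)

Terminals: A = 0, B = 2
Nodal analysis, taking node 2 as the 0 V reference.
Source V1 fixes V_0 = 9 V.
KCL at each unknown node (sum of currents leaving = 0; resistances in Ω):
  Node 1: (V_1 - 9)/1.3 + (V_1 - 0)/6.2 + (V_1 - V_3)/8.2 = 0
  Node 3: (V_3 - 9)/12 + (V_3 - 0)/1800 + (V_3 - V_1)/8.2 = 0
Collecting terms (coefficients in siemens):
  1.052·V_1 - 0.122·V_3 = 6.923
  0.2058·V_3 - 0.122·V_1 = 0.75
Determinant D = (1.052)(0.2058) - (-0.122)(-0.122) = 0.2018
V_1 = [(6.923)(0.2058) - (-0.122)(0.75)]/D = 7.516 V
V_3 = [(1.052)(0.75) - (6.923)(-0.122)]/D = 8.097 V
Power in each resistor, P = (ΔV)²/R:
  P_R1 = (9 - 7.516)²/1.3 = 1.694 W
  P_R2 = (7.516 - 0)²/6.2 = 9.112 W
  P_R3 = (9 - 8.097)²/12 = 0.06802 W
  P_R4 = (0 - 8.097)²/1800 = 0.03642 W
  P_R5 = (7.516 - 8.097)²/8.2 = 0.04109 W
P_total = P_R1 + P_R2 + P_R3 + P_R4 + P_R5 = 10.95 W

Final answer: 10.95 W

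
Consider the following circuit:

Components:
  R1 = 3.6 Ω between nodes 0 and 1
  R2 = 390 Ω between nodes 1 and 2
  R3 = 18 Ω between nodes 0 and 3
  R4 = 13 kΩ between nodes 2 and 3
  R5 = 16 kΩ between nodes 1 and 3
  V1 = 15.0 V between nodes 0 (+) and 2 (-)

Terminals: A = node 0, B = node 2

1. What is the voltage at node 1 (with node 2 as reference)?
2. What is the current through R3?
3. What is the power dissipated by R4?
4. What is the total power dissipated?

Nodal analysis, taking node 2 as the 0 V reference.
Source V1 fixes V_0 = 15 V.
KCL at each unknown node (sum of currents leaving = 0; resistances in Ω):
  Node 1: (V_1 - 15)/3.6 + (V_1 - 0)/390 + (V_1 - V_3)/16000 = 0
  Node 3: (V_3 - 15)/18 + (V_3 - 0)/13000 + (V_3 - V_1)/16000 = 0
Collecting terms (coefficients in siemens):
  0.2804·V_1 - 0.0000625·V_3 = 4.167
  0.05569·V_3 - 0.0000625·V_1 = 0.8333
Determinant D = (0.2804)(0.05569) - (-0.0000625)(-0.0000625) = 0.01562
V_1 = [(4.167)(0.05569) - (-0.0000625)(0.8333)]/D = 14.86 V
V_3 = [(0.2804)(0.8333) - (4.167)(-0.0000625)]/D = 14.98 V
Part 1:
  Read off the nodal solution: V_1 = 14.86 V
Part 2:
  I_R3 = (V_0 - V_3)/R3 = (15 - 14.98)/18 = 0.00116 A
  Magnitude: I_R3 = 0.00116 A
Part 3:
  I_R4 = (V_2 - V_3)/R4 = (0 - 14.98)/13000 = -0.001152 A
  P_R4 = I_R4² × R4 = (-0.001152)² × 13000 = 0.01726 W
Part 4:
  Power in each resistor, P = (ΔV)²/R:
    P_R1 = (15 - 14.86)²/3.6 = 0.005226 W
    P_R2 = (14.86 - 0)²/390 = 0.5664 W
    P_R3 = (15 - 14.98)²/18 = 0.0000242 W
    P_R4 = (0 - 14.98)²/13000 = 0.01726 W
    P_R5 = (14.86 - 14.98)²/16000 = 0.0000008453 W
  P_total = P_R1 + P_R2 + P_R3 + P_R4 + P_R5 = 0.5889 W

Final answers:
1. V_1 = 14.86 V
2. I_R3 = 0.00116 A
3. P_R4 = 0.01726 W
4. P_total = 0.5889 W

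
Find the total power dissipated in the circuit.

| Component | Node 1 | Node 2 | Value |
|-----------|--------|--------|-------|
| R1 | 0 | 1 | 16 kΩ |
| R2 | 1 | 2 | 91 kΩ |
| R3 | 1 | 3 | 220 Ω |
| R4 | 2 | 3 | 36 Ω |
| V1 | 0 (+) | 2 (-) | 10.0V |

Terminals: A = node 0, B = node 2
Nodal analysis, taking node 2 as the 0 V reference.
Source V1 fixes V_0 = 10 V.
KCL at each unknown node (sum of currents leaving = 0; resistances in Ω):
  Node 1: (V_1 - 10)/16000 + (V_1 - 0)/91000 + (V_1 - V_3)/220 = 0
  Node 3: (V_3 - V_1)/220 + (V_3 - 0)/36 = 0
Collecting terms (coefficients in siemens):
  0.004619·V_1 - 0.004545·V_3 = 0.000625
  0.03232·V_3 - 0.004545·V_1 = 0
Determinant D = (0.004619)(0.03232) - (-0.004545)(-0.004545) = 0.0001286
V_1 = [(0.000625)(0.03232) - (-0.004545)(0)]/D = 0.157 V
V_3 = [(0.004619)(0) - (0.000625)(-0.004545)]/D = 0.02208 V
Power in each resistor, P = (ΔV)²/R:
  P_R1 = (10 - 0.157)²/16000 = 0.006055 W
  P_R2 = (0.157 - 0)²/91000 = 0.000000271 W
  P_R3 = (0.157 - 0.02208)²/220 = 0.00008279 W
  P_R4 = (0 - 0.02208)²/36 = 0.00001355 W
P_total = P_R1 + P_R2 + P_R3 + P_R4 = 0.006152 W

Final answer: 0.006152 W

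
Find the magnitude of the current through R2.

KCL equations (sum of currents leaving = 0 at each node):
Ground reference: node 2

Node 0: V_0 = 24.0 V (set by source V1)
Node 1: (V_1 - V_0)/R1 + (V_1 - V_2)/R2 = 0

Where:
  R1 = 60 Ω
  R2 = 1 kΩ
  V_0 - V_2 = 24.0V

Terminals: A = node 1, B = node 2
Nodal analysis, taking node 2 as the 0 V reference.
Source V1 fixes V_0 = 24 V.
KCL at each unknown node (sum of currents leaving = 0; resistances in Ω):
  Node 1: (V_1 - 24)/60 + (V_1 - 0)/1000 = 0
Collecting terms: 0.01767 × V_1 = 0.4  =>  V_1 = 22.64 V
I_R2 = (V_1 - V_2)/R2 = (22.64 - 0)/1000 = 0.02264 A
|I_R2| = 0.02264 A

Final answer: |I_R2| = 0.02264 A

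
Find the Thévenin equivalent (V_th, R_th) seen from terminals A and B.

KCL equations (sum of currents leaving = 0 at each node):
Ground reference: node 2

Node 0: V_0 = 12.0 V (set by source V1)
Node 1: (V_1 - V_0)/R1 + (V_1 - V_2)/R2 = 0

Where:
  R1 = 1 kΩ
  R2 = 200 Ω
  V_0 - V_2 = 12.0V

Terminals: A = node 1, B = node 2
Step 1 — V_th is the open-circuit voltage V_A - V_B (nothing connected across the terminals).
Nodal analysis, taking node 2 as the 0 V reference.
Source V1 fixes V_0 = 12 V.
KCL at each unknown node (sum of currents leaving = 0; resistances in Ω):
  Node 1: (V_1 - 12)/1000 + (V_1 - 0)/200 = 0
Collecting terms: 0.006 × V_1 = 0.012  =>  V_1 = 2 V
V_th = V_1 - V_2 = 2 - 0 = 2 V
Step 2 — R_th: zero the source — replace V1 by a short circuit (node 2 merges into node 0) — and find the resistance seen between A (node 1) and B (node 0).
Reduce the network between node 1 (A) and node 0 (B) by series/parallel combination:
  Rp1 = R1 ‖ R2 (parallel, both between nodes 0 and 1) = 1/(1/1000 + 1/200) = 166.7 Ω
R_th = 166.7 Ω

Final answer: V_th = 2 V, R_th = 166.7 Ω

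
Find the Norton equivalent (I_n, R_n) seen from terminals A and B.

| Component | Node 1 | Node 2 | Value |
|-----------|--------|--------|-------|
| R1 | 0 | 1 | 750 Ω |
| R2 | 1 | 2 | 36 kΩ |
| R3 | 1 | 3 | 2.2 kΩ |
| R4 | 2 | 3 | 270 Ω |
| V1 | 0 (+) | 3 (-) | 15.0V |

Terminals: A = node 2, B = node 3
Find the Thévenin equivalent first; then I_n = V_th/R_th and R_n = R_th.
Step 1 — V_th is the open-circuit voltage V_A - V_B (nothing connected across the terminals).
Nodal analysis, taking node 3 as the 0 V reference.
Source V1 fixes V_0 = 15 V.
KCL at each unknown node (sum of currents leaving = 0; resistances in Ω):
  Node 1: (V_1 - 15)/750 + (V_1 - V_2)/36000 + (V_1 - 0)/2200 = 0
  Node 2: (V_2 - V_1)/36000 + (V_2 - 0)/270 = 0
Collecting terms (coefficients in siemens):
  0.001816·V_1 - 0.00002778·V_2 = 0.02
  0.003731·V_2 - 0.00002778·V_1 = 0
Determinant D = (0.001816)(0.003731) - (-0.00002778)(-0.00002778) = 0.000006774
V_1 = [(0.02)(0.003731) - (-0.00002778)(0)]/D = 11.02 V
V_2 = [(0.001816)(0) - (0.02)(-0.00002778)]/D = 0.08201 V
V_th = V_2 - V_3 = 0.08201 - 0 = 0.08201 V
Step 2 — R_th: zero the source — replace V1 by a short circuit (node 3 merges into node 0) — and find the resistance seen between A (node 2) and B (node 0).
Reduce the network between node 2 (A) and node 0 (B) by series/parallel combination:
  Rp1 = R1 ‖ R3 (parallel, both between nodes 0 and 1) = 1/(1/750 + 1/2200) = 559.3 Ω
  Rs1 = R2 + Rp1 (series, joined only at node 1) = 36000 + 559.3 = 36560 Ω
  Rp2 = R4 ‖ Rs1 (parallel, both between nodes 0 and 2) = 1/(1/270 + 1/36560) = 268 Ω
R_th = 268 Ω
I_n = V_th/R_th = 0.08201/268 = 0.000306 A, and R_n = R_th = 268 Ω

Final answer: I_n = 0.000306 A, R_n = 268 Ω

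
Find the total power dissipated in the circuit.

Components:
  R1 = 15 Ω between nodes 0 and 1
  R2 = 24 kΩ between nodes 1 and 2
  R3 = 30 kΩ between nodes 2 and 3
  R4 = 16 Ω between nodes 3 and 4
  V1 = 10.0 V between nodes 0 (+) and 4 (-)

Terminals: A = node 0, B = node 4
Nodal analysis, taking node 4 as the 0 V reference.
Source V1 fixes V_0 = 10 V.
KCL at each unknown node (sum of currents leaving = 0; resistances in Ω):
  Node 1: (V_1 - 10)/15 + (V_1 - V_2)/24000 = 0
  Node 2: (V_2 - V_1)/24000 + (V_2 - V_3)/30000 = 0
  Node 3: (V_3 - V_2)/30000 + (V_3 - 0)/16 = 0
Collecting terms (coefficients in siemens):
  0.06671·V_1 - 0.00004167·V_2 = 0.6667
  0.000075·V_2 - 0.00004167·V_1 - 0.00003333·V_3 = 0
  0.06253·V_3 - 0.00003333·V_2 = 0
Solving these 3 simultaneous equations (Gaussian elimination) gives:
  V_1 = 9.997 V, V_2 = 5.555 V, V_3 = 0.002961 V
Power in each resistor, P = (ΔV)²/R:
  P_R1 = (10 - 9.997)²/15 = 0.0000005138 W
  P_R2 = (9.997 - 5.555)²/24000 = 0.0008221 W
  P_R3 = (5.555 - 0.002961)²/30000 = 0.001028 W
  P_R4 = (0.002961 - 0)²/16 = 0.0000005481 W
P_total = P_R1 + P_R2 + P_R3 + P_R4 = 0.001851 W

Final answer: 0.001851 W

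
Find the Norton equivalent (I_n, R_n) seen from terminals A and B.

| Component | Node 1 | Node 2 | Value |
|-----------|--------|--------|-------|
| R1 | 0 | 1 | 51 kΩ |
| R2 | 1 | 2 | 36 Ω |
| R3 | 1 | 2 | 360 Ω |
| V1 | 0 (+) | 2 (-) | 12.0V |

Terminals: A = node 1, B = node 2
Find the Thévenin equivalent first; then I_n = V_th/R_th and R_n = R_th.
Step 1 — V_th is the open-circuit voltage V_A - V_B (nothing connected across the terminals).
Nodal analysis, taking node 2 as the 0 V reference.
Source V1 fixes V_0 = 12 V.
KCL at each unknown node (sum of currents leaving = 0; resistances in Ω):
  Node 1: (V_1 - 12)/51000 + (V_1 - 0)/36 + (V_1 - 0)/360 = 0
Collecting terms: 0.03058 × V_1 = 0.0002353  =>  V_1 = 0.007696 V
V_th = V_1 - V_2 = 0.007696 - 0 = 0.007696 V
Step 2 — R_th: zero the source — replace V1 by a short circuit (node 2 merges into node 0) — and find the resistance seen between A (node 1) and B (node 0).
Reduce the network between node 1 (A) and node 0 (B) by series/parallel combination:
  Rp1 = R1 ‖ R2 ‖ R3 (parallel, all between nodes 0 and 1) = 1/(1/51000 + 1/36 + 1/360) = 32.71 Ω
R_th = 32.71 Ω
I_n = V_th/R_th = 0.007696/32.71 = 0.0002353 A, and R_n = R_th = 32.71 Ω

Final answer: I_n = 0.0002353 A, R_n = 32.71 Ω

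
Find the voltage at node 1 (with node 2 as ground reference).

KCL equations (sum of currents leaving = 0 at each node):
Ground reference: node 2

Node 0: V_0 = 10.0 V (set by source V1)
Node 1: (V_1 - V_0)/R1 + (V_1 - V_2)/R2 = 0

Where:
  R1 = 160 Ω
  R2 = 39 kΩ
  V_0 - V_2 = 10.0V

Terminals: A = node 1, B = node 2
Nodal analysis, taking node 2 as the 0 V reference.
Source V1 fixes V_0 = 10 V.
KCL at each unknown node (sum of currents leaving = 0; resistances in Ω):
  Node 1: (V_1 - 10)/160 + (V_1 - 0)/39000 = 0
Collecting terms: 0.006276 × V_1 = 0.0625  =>  V_1 = 9.959 V
The requested potential is V_1 = 9.959 V.

Final answer: V_1 = 9.959 V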